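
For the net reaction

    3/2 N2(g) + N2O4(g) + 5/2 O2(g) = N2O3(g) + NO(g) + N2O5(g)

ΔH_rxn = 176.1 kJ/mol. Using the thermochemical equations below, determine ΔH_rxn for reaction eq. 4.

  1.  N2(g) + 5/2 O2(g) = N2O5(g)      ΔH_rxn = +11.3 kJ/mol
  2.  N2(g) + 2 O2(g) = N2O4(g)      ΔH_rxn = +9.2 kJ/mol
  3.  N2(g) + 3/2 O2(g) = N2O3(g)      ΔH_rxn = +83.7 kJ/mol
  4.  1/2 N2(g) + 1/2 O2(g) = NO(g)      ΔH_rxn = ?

eq. 1 as written: +11.3 kJ/mol
eq. 2 reversed: -9.2 kJ/mol
eq. 3 as written: +83.7 kJ/mol
eq. 4 as written: contributes x
+176.1 = (+11.3) + (-9.2) + (+83.7) + x
x = (+176.1 − (+85.8)) / (1) = 90.3 kJ/mol

ΔH_rxn = 90.3 kJ/mol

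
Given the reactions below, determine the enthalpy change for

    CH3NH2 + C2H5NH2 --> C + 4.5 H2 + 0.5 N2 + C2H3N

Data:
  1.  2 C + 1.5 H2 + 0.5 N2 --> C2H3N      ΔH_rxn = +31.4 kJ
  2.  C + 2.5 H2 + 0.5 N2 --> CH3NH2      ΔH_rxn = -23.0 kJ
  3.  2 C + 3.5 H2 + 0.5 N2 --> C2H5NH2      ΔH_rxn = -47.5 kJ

eq. 1 as written: +31.4 kJ
eq. 2 reversed: +23.0 kJ
eq. 3 reversed: +47.5 kJ
ΔH_rxn = (+31.4) + (+23.0) + (+47.5) = 101.9 kJ

ΔH_rxn = 101.9 kJ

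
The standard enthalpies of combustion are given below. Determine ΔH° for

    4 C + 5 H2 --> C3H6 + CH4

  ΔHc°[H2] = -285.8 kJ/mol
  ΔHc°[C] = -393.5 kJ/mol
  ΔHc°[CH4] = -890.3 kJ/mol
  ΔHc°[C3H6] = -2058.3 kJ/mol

With combustion enthalpies, reactants minus products:
= [4·(-393.5) + 5·(-285.8)] − [1·(-2058.3) + 1·(-890.3)]
= -54.4 kJ/mol

ΔH° = -54.4 kJ/mol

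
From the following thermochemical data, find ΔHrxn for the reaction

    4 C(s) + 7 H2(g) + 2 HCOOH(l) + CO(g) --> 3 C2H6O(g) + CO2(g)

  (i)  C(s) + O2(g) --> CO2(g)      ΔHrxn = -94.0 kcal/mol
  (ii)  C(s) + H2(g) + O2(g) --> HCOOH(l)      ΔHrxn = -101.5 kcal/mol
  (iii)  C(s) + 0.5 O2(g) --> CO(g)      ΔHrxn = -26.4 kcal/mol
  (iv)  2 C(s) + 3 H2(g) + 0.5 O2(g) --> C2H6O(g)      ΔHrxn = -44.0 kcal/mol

(i) as written (CO2(g) already on the product side): -94.0 kcal/mol
(ii) reversed and × 2 (HCOOH(l) must end up as a reactant; ×2 to match 2 HCOOH(l) in the target): (-2)·(-101.5) = +203.0 kcal/mol
(iii) reversed (CO(g) must end up as a reactant): +26.4 kcal/mol
(iv) × 3 (scale by 3 for the 3 C2H6O(g)): (3)·(-44.0) = -132.0 kcal/mol
ΔHrxn = (1)·(-94.0) + (-2)·(-101.5) + (-1)·(-26.4) + (3)·(-44.0) = 3.4 kcal/mol

ΔHrxn = 3.4 kcal/mol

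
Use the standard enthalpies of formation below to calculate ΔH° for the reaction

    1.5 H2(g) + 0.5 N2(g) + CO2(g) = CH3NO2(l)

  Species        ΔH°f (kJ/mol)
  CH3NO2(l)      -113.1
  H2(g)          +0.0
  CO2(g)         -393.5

ΔH° = 280.4 kJ/mol

ΔH°rxn = Σ nΔHf°(products) − Σ nΔHf°(reactants).
Products: 1·(-113.1) = -113.1
Reactants: 3/2·(+0.0) + 1/2·(+0.0) + 1·(-393.5) = -393.5
ΔH° = (-113.1) − (-393.5) = 280.4 kJ/mol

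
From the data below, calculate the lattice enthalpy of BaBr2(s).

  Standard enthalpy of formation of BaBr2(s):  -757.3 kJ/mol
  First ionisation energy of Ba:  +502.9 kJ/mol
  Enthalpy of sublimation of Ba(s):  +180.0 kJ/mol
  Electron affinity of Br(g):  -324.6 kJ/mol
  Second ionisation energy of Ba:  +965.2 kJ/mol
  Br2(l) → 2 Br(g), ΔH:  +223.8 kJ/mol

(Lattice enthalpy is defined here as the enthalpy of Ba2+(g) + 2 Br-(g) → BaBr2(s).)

U = -1980.0 kJ/mol

ΔHf° = 1·ΔHsub + 1·(ΣIE) + 1·D(Br2) + 2·EA + U
-757.3 = 1·(+180.0) + 1·(+1468.1) + 1·(+223.8) + 2·(-324.6) + U
U = -757.3 − (+1222.7) = -1980.0 kJ/mol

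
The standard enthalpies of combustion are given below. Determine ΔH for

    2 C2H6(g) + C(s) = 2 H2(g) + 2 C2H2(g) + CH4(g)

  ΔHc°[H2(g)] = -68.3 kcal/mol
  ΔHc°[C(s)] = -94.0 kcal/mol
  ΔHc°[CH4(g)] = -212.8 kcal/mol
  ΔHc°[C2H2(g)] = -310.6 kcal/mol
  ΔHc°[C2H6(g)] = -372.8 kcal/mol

Using ΔH = Σ nΔHc°(reactants) − Σ nΔHc°(products):
= [2·(-372.8) + 1·(-94.0)] − [2·(-68.3) + 2·(-310.6) + 1·(-212.8)]
= 131.0 kcal/mol

ΔH = 131.0 kcal/mol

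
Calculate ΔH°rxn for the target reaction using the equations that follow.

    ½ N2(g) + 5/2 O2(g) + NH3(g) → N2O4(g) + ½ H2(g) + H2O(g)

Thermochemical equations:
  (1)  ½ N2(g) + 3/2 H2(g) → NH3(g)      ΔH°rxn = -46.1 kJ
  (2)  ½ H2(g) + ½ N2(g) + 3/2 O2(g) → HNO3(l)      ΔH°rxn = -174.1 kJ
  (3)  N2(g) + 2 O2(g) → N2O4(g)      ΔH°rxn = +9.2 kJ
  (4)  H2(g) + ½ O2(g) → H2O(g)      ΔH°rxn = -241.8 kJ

ΔH°rxn = -186.5 kJ

(1) reversed: +46.1 kJ
(2): not needed.
(3) as written: +9.2 kJ
(4) as written: -241.8 kJ
Summing the manipulated equations, ΔH°rxn = (+46.1) + (+9.2) + (-241.8) = -186.5 kJ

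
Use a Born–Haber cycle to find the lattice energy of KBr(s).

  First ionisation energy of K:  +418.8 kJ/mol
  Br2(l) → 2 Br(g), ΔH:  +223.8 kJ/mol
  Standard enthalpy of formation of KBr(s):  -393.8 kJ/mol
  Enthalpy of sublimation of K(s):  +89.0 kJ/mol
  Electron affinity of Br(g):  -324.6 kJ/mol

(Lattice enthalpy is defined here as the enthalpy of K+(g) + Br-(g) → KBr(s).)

ΔHf° = 1·ΔHsub + 1·(ΣIE) + 1/2·D(Br2) + 1·EA + U
-393.8 = 1·(+89.0) + 1·(+418.8) + 1/2·(+223.8) + 1·(-324.6) + U
U = -393.8 − (+295.1) = -688.9 kJ/mol

U = -688.9 kJ/mol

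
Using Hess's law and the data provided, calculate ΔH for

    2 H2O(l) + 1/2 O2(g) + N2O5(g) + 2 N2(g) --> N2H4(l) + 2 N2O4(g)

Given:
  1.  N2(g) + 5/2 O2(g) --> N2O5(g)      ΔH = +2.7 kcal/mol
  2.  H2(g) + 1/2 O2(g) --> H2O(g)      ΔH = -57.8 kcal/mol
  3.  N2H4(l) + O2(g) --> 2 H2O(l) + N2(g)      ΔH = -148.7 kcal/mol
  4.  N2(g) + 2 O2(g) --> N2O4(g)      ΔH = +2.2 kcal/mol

ΔH = 150.4 kcal/mol

eq. 1 reversed (reverse to put N2O5(g) on the reactant side): -2.7 kcal/mol
eq. 2: not needed (H2(g) appears nowhere else).
eq. 3 reversed (reverse to put N2H4(l) on the product side): +148.7 kcal/mol
eq. 4 × 2 (×2 to match 2 N2O4(g) in the target): (2)·(+2.2) = +4.4 kcal/mol
Since enthalpy is a state function, ΔH = (-2.7) + (+148.7) + (+4.4) = 150.4 kcal/mol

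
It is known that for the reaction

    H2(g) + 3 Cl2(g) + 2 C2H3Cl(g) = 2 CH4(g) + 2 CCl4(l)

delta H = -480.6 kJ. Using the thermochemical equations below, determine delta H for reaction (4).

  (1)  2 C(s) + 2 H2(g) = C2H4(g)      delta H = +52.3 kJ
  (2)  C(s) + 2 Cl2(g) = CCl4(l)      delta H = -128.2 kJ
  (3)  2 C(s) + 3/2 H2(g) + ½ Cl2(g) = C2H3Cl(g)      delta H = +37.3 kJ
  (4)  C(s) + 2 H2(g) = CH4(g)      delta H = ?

delta H = -74.8 kJ

(1): not needed.
(2) × 2: (2)·(-128.2) = -256.4 kJ
(3) reversed and × 2: (-2)·(+37.3) = -74.6 kJ
(4) × 2: contributes 2·x
-480.6 = (-256.4) + (-74.6) + 2·x
x = (-480.6 − (-331.0)) / (2) = -74.8 kJ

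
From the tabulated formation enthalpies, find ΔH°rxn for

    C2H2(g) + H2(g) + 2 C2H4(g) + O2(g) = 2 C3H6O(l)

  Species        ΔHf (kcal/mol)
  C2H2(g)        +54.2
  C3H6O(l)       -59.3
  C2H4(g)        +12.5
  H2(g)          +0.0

Products: 2·(-59.3) = -118.6
Reactants: 1·(+54.2) + 1·(+0.0) + 2·(+12.5) + 1·(+0.0) = +79.2
ΔH°rxn = (-118.6) − (+79.2) = -197.8 kcal/mol

ΔH°rxn = -197.8 kcal/mol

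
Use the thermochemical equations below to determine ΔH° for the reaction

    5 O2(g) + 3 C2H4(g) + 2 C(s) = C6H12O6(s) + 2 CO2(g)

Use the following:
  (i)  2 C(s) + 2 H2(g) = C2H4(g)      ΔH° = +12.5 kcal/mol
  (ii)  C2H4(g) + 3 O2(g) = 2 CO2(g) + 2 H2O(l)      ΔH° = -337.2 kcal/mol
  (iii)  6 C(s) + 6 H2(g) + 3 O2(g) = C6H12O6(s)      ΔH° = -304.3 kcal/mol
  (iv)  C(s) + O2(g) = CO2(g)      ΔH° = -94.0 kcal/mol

(i) reversed and × 3: (-3)·(+12.5) = -37.5 kcal/mol
(ii): not needed (H2O(l) appears nowhere else).
(iii) as written (C6H12O6(s) already on the product side): -304.3 kcal/mol
(iv) × 2: (2)·(-94.0) = -188.0 kcal/mol
Combining the equations, ΔH° = (-3)·(+12.5) + (1)·(-304.3) + (2)·(-94.0) = -529.8 kcal/mol

ΔH° = -529.8 kcal/mol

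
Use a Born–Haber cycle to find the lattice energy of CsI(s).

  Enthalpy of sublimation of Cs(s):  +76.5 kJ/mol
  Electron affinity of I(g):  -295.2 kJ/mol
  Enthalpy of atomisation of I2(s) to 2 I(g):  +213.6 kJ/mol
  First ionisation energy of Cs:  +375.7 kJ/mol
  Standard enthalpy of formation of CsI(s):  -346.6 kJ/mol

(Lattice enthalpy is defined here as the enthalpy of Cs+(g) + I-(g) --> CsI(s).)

ΔHf° = 1·ΔHsub + 1·(ΣIE) + 1/2·D(I2) + 1·EA + U
-346.6 = 1·(+76.5) + 1·(+375.7) + 1/2·(+213.6) + 1·(-295.2) + U
U = -346.6 − (+263.8) = -610.4 kJ/mol

U = -610.4 kJ/mol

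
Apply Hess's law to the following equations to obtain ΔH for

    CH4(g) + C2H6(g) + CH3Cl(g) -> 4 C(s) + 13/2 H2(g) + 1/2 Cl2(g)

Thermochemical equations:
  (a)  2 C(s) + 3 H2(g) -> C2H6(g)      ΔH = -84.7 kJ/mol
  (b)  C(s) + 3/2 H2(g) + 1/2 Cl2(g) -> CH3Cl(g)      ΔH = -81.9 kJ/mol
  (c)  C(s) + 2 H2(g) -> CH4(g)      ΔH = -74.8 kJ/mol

ΔH = 241.4 kJ/mol

(a) reversed (reverse to put C2H6(g) on the reactant side): +84.7 kJ/mol
(b) reversed (reverse to put CH3Cl(g) on the reactant side): +81.9 kJ/mol
(c) reversed (CH4(g) must end up as a reactant): +74.8 kJ/mol
Since enthalpy is a state function, ΔH = (+84.7) + (+81.9) + (+74.8) = 241.4 kJ/mol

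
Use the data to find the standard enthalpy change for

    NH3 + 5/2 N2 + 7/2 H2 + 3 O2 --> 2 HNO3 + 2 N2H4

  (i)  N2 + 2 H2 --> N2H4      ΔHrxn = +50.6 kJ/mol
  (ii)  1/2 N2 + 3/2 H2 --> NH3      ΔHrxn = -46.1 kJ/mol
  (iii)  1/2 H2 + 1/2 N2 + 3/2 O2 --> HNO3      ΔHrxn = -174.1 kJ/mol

(i) × 2 (scale by 2 for the 2 N2H4): (2)·(+50.6) = +101.2 kJ/mol
(ii) reversed (reverse to put NH3 on the reactant side): +46.1 kJ/mol
(iii) × 2 (×2 to match 2 HNO3 in the target): (2)·(-174.1) = -348.2 kJ/mol
By Hess's law, ΔHrxn = (2)·(+50.6) + (-1)·(-46.1) + (2)·(-174.1) = -200.9 kJ/mol

ΔHrxn = -200.9 kJ/mol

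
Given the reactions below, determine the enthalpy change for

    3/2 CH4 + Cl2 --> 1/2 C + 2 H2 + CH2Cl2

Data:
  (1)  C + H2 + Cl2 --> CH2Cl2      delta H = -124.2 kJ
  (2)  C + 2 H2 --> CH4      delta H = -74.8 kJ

delta H = -12.0 kJ

(1) as written: -124.2 kJ
(2) reversed and × 3/2: (-3/2)·(-74.8) = +112.2 kJ
By Hess's law, delta H = (1)·(-124.2) + (-3/2)·(-74.8) = -12.0 kJ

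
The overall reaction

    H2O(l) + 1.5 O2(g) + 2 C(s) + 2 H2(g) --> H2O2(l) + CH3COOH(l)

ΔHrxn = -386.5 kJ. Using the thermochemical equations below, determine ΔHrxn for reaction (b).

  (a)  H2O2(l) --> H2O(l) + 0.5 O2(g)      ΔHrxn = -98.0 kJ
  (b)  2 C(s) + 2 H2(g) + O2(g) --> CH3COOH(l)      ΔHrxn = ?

ΔHrxn = -484.5 kJ

(a) reversed (reverse to put H2O2(l) on the product side): +98.0 kJ
(b) as written (CH3COOH(l) already on the product side): contributes x
-386.5 = (+98.0) + x
x = (-386.5 − (+98.0)) / (1) = -484.5 kJ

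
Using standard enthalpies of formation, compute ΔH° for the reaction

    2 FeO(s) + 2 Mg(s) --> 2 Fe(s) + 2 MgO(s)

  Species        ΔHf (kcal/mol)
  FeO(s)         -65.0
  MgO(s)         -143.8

Products: 2·(+0.0) + 2·(-143.8) = -287.6
Reactants: 2·(-65.0) + 2·(+0.0) = -130.0
ΔH° = (-287.6) − (-130.0) = -157.6 kcal/mol

ΔH° = -157.6 kcal/mol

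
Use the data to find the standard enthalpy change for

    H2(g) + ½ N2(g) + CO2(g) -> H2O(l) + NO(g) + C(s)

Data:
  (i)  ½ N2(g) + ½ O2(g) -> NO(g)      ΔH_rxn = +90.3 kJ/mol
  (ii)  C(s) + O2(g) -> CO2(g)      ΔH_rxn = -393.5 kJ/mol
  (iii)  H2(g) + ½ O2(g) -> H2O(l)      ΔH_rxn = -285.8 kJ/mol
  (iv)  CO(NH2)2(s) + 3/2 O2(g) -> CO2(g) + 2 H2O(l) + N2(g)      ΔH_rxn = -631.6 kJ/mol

(i) as written: +90.3 kJ/mol
(ii) reversed: +393.5 kJ/mol
(iii) as written: -285.8 kJ/mol
(iv): not needed.
ΔH_rxn = (1)·(+90.3) + (-1)·(-393.5) + (1)·(-285.8) = 198.0 kJ/mol

ΔH_rxn = 198.0 kJ/mol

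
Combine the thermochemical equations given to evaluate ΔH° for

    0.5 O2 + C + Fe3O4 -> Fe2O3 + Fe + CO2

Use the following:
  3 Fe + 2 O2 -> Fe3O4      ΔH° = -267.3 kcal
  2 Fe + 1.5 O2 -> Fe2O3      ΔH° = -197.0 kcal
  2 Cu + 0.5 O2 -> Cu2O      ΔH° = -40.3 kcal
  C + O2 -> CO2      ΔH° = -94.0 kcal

equation 1 reversed: +267.3 kcal
equation 2 as written: -197.0 kcal
equation 3: not needed.
equation 4 as written: -94.0 kcal
Combining the equations, ΔH° = (+267.3) + (-197.0) + (-94.0) = -23.7 kcal

ΔH° = -23.7 kcal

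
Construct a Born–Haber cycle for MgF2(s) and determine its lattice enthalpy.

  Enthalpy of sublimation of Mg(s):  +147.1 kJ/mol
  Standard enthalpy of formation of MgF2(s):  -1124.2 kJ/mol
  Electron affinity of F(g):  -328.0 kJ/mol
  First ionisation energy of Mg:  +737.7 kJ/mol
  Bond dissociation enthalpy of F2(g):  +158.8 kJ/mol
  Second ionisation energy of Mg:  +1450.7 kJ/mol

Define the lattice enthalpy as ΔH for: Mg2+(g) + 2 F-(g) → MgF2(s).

ΔHf° = 1·ΔHsub + 1·(ΣIE) + 1·D(F2) + 2·EA + U
-1124.2 = 1·(+147.1) + 1·(+2188.4) + 1·(+158.8) + 2·(-328.0) + U
U = -1124.2 − (+1838.3) = -2962.5 kJ/mol

U = -2962.5 kJ/mol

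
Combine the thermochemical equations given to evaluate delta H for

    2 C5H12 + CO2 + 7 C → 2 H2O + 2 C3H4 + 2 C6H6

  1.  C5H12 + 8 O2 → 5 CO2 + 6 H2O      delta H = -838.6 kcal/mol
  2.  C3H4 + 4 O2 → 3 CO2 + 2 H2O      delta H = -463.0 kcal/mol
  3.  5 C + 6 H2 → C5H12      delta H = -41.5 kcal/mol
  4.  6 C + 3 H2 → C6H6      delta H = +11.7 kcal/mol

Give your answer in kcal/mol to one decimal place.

eq. 1 as written: -838.6 kcal/mol
eq. 2 reversed and × 2: (-2)·(-463.0) = +926.0 kcal/mol
eq. 3 reversed: +41.5 kcal/mol
eq. 4 × 2: (2)·(+11.7) = +23.4 kcal/mol
Summing the manipulated equations, delta H = (1)·(-838.6) + (-2)·(-463.0) + (-1)·(-41.5) + (2)·(+11.7) = 152.3 kcal/mol

delta H = 152.3 kcal/mol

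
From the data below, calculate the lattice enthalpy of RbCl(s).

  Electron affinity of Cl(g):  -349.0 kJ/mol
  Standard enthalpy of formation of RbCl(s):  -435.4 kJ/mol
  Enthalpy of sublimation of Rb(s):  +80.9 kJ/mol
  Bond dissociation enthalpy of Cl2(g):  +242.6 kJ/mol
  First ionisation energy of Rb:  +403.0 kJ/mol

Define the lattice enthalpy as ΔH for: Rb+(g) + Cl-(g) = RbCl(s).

ΔHf° = 1·ΔHsub + 1·(ΣIE) + 1/2·D(Cl2) + 1·EA + U
-435.4 = 1·(+80.9) + 1·(+403.0) + 1/2·(+242.6) + 1·(-349.0) + U
U = -435.4 − (+256.2) = -691.6 kJ/mol

U = -691.6 kJ/mol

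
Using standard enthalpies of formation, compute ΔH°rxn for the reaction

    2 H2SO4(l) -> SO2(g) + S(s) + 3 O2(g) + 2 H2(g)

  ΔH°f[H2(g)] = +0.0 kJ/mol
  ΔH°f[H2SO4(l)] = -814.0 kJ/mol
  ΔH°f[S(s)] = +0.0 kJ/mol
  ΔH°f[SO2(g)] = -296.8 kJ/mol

ΔH°rxn = 1331.2 kJ/mol

ΔH°rxn = Σ nΔHf°(products) − Σ nΔHf°(reactants).
Products: 1·(-296.8) + 1·(+0.0) + 3·(+0.0) + 2·(+0.0) = -296.8
Reactants: 2·(-814.0) = -1628.0
ΔH°rxn = (-296.8) − (-1628.0) = 1331.2 kJ/mol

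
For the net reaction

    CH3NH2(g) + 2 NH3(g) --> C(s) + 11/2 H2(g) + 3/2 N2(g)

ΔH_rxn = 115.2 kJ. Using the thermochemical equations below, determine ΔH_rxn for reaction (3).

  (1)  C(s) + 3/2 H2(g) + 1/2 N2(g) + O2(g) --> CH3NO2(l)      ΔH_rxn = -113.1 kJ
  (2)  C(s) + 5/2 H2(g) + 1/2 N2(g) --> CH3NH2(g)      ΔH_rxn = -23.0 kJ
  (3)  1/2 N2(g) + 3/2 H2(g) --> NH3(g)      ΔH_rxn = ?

(1): not needed (CH3NO2(l) appears nowhere else).
(2) reversed (CH3NH2(g) must end up as a reactant): +23.0 kJ
(3) reversed and × 2 (NH3(g) must end up as a reactant; ×2 to match 2 NH3(g) in the target): contributes −2·x
+115.2 = (+23.0) − 2·x
x = (+115.2 − (+23.0)) / (-2) = -46.1 kJ

ΔH_rxn = -46.1 kJ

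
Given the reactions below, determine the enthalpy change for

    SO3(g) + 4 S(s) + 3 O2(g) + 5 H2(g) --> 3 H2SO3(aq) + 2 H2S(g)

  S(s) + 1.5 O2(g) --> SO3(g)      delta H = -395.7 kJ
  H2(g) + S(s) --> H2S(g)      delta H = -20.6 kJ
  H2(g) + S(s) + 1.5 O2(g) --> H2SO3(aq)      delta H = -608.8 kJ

delta H = -1471.9 kJ

equation 1 reversed (reverse to put SO3(g) on the reactant side): +395.7 kJ
equation 2 × 2 (×2 to match 2 H2S(g) in the target): (2)·(-20.6) = -41.2 kJ
equation 3 × 3 (scale by 3 for the 3 H2SO3(aq)): (3)·(-608.8) = -1826.4 kJ
delta H = (-1)·(-395.7) + (2)·(-20.6) + (3)·(-608.8) = -1471.9 kJ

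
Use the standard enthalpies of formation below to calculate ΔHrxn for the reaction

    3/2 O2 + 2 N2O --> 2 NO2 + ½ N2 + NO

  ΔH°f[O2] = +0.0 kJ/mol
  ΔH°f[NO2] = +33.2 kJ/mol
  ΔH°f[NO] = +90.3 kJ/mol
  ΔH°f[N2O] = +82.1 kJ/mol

ΔHrxn = -7.5 kJ/mol

Products: 2·(+33.2) + 1/2·(+0.0) + 1·(+90.3) = +156.7
Reactants: 3/2·(+0.0) + 2·(+82.1) = +164.2
ΔHrxn = (+156.7) − (+164.2) = -7.5 kJ/mol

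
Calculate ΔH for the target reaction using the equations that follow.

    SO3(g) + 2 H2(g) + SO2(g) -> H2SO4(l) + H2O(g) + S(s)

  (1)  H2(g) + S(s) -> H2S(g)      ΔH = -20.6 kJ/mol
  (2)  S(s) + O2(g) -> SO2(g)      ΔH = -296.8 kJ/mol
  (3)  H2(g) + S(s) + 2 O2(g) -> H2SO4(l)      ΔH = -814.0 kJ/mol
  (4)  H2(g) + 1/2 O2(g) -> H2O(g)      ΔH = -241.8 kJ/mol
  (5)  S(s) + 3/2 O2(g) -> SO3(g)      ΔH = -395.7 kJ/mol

ΔH = -363.3 kJ/mol

(1): not needed (H2S(g) appears nowhere else).
(2) reversed (reverse to put SO2(g) on the reactant side): +296.8 kJ/mol
(3) as written (H2SO4(l) already on the product side): -814.0 kJ/mol
(4) as written (H2O(g) already on the product side): -241.8 kJ/mol
(5) reversed (reverse to put SO3(g) on the reactant side): +395.7 kJ/mol
ΔH = (+296.8) + (-814.0) + (-241.8) + (+395.7) = -363.3 kJ/mol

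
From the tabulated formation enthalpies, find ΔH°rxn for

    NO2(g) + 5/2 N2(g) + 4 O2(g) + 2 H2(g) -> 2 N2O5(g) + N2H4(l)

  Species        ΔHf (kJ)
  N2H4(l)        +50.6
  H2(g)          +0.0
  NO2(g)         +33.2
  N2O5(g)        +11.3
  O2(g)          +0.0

Products: 2·(+11.3) + 1·(+50.6) = +73.2
Reactants: 1·(+33.2) + 5/2·(+0.0) + 4·(+0.0) + 2·(+0.0) = +33.2
ΔH°rxn = (+73.2) − (+33.2) = 40.0 kJ

ΔH°rxn = 40.0 kJ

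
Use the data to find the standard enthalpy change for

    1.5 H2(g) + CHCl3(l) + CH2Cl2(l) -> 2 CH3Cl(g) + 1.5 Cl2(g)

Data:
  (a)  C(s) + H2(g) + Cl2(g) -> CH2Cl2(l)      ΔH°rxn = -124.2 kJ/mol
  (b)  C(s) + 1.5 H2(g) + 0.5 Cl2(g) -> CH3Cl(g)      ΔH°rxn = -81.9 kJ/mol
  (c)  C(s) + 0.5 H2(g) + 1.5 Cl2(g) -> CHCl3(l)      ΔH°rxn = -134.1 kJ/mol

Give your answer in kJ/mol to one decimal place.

(a) reversed (CH2Cl2(l) must end up as a reactant): +124.2 kJ/mol
(b) × 2 (×2 to match 2 CH3Cl(g) in the target): (2)·(-81.9) = -163.8 kJ/mol
(c) reversed (reverse to put CHCl3(l) on the reactant side): +134.1 kJ/mol
Summing the manipulated equations, ΔH°rxn = (-1)·(-124.2) + (2)·(-81.9) + (-1)·(-134.1) = 94.5 kJ/mol

ΔH°rxn = 94.5 kJ/mol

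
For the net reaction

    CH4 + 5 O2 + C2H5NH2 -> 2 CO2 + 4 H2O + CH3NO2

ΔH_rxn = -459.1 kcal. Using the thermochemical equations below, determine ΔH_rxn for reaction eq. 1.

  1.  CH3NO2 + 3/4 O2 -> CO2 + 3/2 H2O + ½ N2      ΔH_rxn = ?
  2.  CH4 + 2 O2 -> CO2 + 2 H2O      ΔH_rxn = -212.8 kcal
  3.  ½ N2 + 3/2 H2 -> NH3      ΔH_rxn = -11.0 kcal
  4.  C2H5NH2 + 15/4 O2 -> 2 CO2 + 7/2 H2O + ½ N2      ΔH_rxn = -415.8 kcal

eq. 1 reversed: contributes −x
eq. 2 as written: -212.8 kcal
eq. 3: not needed.
eq. 4 as written: -415.8 kcal
-459.1 = (-212.8) + (-415.8) − x
x = (-459.1 − (-628.6)) / (-1) = -169.5 kcal

ΔH_rxn = -169.5 kcal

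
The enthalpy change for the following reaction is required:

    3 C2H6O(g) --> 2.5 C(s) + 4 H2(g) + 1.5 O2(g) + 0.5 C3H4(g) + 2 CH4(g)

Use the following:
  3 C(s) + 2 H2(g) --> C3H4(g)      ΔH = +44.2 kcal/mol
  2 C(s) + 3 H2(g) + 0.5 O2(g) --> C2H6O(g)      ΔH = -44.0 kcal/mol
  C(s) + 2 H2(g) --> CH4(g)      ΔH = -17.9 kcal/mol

ΔH = 118.3 kcal/mol

equation 1 × 1/2: (1/2)·(+44.2) = +22.1 kcal/mol
equation 2 reversed and × 3: (-3)·(-44.0) = +132.0 kcal/mol
equation 3 × 2: (2)·(-17.9) = -35.8 kcal/mol
Combining the equations, ΔH = (+22.1) + (+132.0) + (-35.8) = 118.3 kcal/mol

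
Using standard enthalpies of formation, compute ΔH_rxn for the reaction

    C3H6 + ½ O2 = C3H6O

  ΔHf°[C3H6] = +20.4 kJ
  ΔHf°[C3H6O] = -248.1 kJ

ΔH_rxn = -268.5 kJ

Products: 1·(-248.1) = -248.1
Reactants: 1·(+20.4) + 1/2·(+0.0) = +20.4
ΔH_rxn = (-248.1) − (+20.4) = -268.5 kJ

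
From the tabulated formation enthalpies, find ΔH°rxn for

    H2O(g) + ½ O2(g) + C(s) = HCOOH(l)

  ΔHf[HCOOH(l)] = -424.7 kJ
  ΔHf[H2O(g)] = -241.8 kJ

ΔH°rxn = -182.9 kJ

ΔH°rxn = Σ nΔHf°(products) − Σ nΔHf°(reactants).
Products: 1·(-424.7) = -424.7
Reactants: 1·(-241.8) + 1/2·(+0.0) + 1·(+0.0) = -241.8
ΔH°rxn = (-424.7) − (-241.8) = -182.9 kJ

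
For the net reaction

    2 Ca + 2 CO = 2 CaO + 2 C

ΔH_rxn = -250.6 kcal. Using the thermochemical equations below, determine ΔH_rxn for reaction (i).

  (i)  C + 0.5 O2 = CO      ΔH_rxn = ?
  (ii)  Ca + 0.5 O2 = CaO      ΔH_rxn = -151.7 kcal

(i) reversed and × 2 (CO must end up as a reactant; ×2 to match 2 CO in the target): contributes −2·x
(ii) × 2 (scale by 2 for the 2 CaO): (2)·(-151.7) = -303.4 kcal
-250.6 = (-303.4) − 2·x
x = (-250.6 − (-303.4)) / (-2) = -26.4 kcal

ΔH_rxn = -26.4 kcal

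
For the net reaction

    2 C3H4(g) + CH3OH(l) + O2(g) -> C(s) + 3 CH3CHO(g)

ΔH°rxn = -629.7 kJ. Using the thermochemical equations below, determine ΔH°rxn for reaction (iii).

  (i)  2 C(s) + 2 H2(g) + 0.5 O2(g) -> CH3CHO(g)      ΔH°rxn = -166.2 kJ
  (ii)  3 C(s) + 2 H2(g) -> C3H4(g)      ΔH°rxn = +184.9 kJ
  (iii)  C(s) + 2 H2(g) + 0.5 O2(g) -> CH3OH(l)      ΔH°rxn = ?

(i) × 3 (scale by 3 for the 3 CH3CHO(g)): (3)·(-166.2) = -498.6 kJ
(ii) reversed and × 2 (reverse to put C3H4(g) on the reactant side; ×2 to match 2 C3H4(g) in the target): (-2)·(+184.9) = -369.8 kJ
(iii) reversed (reverse to put CH3OH(l) on the reactant side): contributes −x
-629.7 = (-498.6) + (-369.8) − x
x = (-629.7 − (-868.4)) / (-1) = -238.7 kJ

ΔH°rxn = -238.7 kJ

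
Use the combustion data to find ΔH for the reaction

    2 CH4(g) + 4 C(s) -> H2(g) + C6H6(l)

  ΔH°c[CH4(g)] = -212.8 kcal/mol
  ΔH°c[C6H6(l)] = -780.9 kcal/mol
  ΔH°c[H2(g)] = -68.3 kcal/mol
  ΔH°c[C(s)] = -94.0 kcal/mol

Using ΔH = Σ nΔHc°(reactants) − Σ nΔHc°(products):
= [2·(-212.8) + 4·(-94.0)] − [1·(-68.3) + 1·(-780.9)]
= 47.6 kcal/mol

ΔH = 47.6 kcal/mol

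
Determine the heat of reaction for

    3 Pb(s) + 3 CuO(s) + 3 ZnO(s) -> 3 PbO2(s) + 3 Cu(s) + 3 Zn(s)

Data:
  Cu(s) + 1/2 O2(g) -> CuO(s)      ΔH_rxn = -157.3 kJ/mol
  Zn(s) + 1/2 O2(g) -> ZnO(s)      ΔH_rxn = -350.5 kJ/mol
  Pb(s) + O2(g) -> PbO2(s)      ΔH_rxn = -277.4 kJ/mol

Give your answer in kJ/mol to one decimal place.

ΔH_rxn = 691.2 kJ/mol

equation 1 reversed and × 3: (-3)·(-157.3) = +471.9 kJ/mol
equation 2 reversed and × 3: (-3)·(-350.5) = +1051.5 kJ/mol
equation 3 × 3: (3)·(-277.4) = -832.2 kJ/mol
Combining the equations, ΔH_rxn = (-3)·(-157.3) + (-3)·(-350.5) + (3)·(-277.4) = 691.2 kJ/mol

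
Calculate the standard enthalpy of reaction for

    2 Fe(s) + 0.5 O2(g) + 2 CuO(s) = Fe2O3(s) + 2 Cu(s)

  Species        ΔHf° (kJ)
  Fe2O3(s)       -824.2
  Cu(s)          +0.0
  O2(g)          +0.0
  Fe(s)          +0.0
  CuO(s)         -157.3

Products: 1·(-824.2) + 2·(+0.0) = -824.2
Reactants: 2·(+0.0) + 1/2·(+0.0) + 2·(-157.3) = -314.6
ΔH°rxn = (-824.2) − (-314.6) = -509.6 kJ

ΔH°rxn = -509.6 kJ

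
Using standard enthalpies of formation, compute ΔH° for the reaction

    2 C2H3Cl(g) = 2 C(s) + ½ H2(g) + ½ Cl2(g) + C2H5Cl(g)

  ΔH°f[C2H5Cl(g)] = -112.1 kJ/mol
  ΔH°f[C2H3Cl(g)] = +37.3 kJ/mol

ΔH° = -186.7 kJ/mol

ΔH°rxn = Σ nΔHf°(products) − Σ nΔHf°(reactants).
Products: 2·(+0.0) + 1/2·(+0.0) + 1/2·(+0.0) + 1·(-112.1) = -112.1
Reactants: 2·(+37.3) = +74.6
ΔH° = (-112.1) − (+74.6) = -186.7 kJ/mol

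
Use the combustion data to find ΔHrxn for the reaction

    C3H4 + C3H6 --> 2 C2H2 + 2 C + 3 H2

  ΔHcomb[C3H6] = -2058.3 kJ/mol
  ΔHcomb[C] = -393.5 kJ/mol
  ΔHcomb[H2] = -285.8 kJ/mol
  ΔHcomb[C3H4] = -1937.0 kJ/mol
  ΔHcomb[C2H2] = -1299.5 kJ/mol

ΔHrxn = 248.1 kJ/mol

With combustion enthalpies, reactants minus products:
= [1·(-1937.0) + 1·(-2058.3)] − [2·(-1299.5) + 2·(-393.5) + 3·(-285.8)]
= 248.1 kJ/mol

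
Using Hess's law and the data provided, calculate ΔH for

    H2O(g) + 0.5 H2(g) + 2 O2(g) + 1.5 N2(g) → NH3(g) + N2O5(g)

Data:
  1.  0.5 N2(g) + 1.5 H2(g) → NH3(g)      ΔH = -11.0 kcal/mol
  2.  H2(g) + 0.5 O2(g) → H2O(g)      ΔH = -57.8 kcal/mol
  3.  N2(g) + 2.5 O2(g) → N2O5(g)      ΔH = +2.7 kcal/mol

ΔH = 49.5 kcal/mol

eq. 1 as written: -11.0 kcal/mol
eq. 2 reversed: +57.8 kcal/mol
eq. 3 as written: +2.7 kcal/mol
ΔH = (1)·(-11.0) + (-1)·(-57.8) + (1)·(+2.7) = 49.5 kcal/mol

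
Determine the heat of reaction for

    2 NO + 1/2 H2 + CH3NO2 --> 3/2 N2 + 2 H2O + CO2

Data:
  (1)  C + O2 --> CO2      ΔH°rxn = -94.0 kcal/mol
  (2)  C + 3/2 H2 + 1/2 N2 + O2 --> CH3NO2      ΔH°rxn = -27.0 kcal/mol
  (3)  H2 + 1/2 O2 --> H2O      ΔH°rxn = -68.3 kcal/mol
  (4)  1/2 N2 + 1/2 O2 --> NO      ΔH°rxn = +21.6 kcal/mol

(1) as written (CO2 already on the product side): -94.0 kcal/mol
(2) reversed (reverse to put CH3NO2 on the reactant side): +27.0 kcal/mol
(3) × 2 (×2 to match 2 H2O in the target): (2)·(-68.3) = -136.6 kcal/mol
(4) reversed and × 2 (NO must end up as a reactant; scale by 2 for the 2 NO): (-2)·(+21.6) = -43.2 kcal/mol
ΔH°rxn = (-94.0) + (+27.0) + (-136.6) + (-43.2) = -246.8 kcal/mol

ΔH°rxn = -246.8 kcal/mol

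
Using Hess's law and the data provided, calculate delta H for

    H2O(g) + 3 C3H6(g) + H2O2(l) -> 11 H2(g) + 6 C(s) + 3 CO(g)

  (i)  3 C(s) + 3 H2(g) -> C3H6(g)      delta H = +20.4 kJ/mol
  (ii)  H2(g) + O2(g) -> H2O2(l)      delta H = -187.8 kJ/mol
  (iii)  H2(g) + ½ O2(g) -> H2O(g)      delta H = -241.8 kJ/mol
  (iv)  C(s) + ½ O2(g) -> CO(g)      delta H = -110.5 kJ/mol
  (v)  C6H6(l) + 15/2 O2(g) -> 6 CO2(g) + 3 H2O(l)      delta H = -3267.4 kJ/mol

(i) reversed and × 3: (-3)·(+20.4) = -61.2 kJ/mol
(ii) reversed: +187.8 kJ/mol
(iii) reversed: +241.8 kJ/mol
(iv) × 3: (3)·(-110.5) = -331.5 kJ/mol
(v): not needed.
Summing the manipulated equations, delta H = (-61.2) + (+187.8) + (+241.8) + (-331.5) = 36.9 kJ/mol

delta H = 36.9 kJ/mol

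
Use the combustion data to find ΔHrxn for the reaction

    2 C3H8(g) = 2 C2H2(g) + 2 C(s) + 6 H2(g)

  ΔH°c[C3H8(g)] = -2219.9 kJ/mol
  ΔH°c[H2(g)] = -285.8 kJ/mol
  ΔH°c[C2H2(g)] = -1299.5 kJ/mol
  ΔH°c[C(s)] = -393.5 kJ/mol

Using ΔH = Σ nΔHc°(reactants) − Σ nΔHc°(products):
= [2·(-2219.9)] − [2·(-1299.5) + 2·(-393.5) + 6·(-285.8)]
= 661.0 kJ/mol

ΔHrxn = 661.0 kJ/mol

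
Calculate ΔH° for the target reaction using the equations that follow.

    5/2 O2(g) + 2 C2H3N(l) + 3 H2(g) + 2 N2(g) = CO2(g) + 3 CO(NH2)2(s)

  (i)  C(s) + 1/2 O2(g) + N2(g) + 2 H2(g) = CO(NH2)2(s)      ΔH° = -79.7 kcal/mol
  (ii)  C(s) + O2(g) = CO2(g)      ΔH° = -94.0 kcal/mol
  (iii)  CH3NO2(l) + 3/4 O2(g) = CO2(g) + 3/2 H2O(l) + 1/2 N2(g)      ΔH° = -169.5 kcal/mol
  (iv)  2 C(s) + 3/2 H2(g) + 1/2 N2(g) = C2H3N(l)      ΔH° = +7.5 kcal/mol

ΔH° = -348.1 kcal/mol

(i) × 3: (3)·(-79.7) = -239.1 kcal/mol
(ii) as written: -94.0 kcal/mol
(iii): not needed.
(iv) reversed and × 2: (-2)·(+7.5) = -15.0 kcal/mol
ΔH° = (3)·(-79.7) + (1)·(-94.0) + (-2)·(+7.5) = -348.1 kcal/mol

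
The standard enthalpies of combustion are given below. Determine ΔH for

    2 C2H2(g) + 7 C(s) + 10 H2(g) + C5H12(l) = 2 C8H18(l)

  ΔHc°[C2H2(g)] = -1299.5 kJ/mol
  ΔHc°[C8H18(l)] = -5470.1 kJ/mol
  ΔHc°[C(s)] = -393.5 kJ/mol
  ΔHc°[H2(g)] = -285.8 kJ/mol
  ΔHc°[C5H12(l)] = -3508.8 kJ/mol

ΔH = -780.1 kJ/mol

Using ΔH = Σ nΔHc°(reactants) − Σ nΔHc°(products):
= [2·(-1299.5) + 7·(-393.5) + 10·(-285.8) + 1·(-3508.8)] − [2·(-5470.1)]
= -780.1 kJ/mol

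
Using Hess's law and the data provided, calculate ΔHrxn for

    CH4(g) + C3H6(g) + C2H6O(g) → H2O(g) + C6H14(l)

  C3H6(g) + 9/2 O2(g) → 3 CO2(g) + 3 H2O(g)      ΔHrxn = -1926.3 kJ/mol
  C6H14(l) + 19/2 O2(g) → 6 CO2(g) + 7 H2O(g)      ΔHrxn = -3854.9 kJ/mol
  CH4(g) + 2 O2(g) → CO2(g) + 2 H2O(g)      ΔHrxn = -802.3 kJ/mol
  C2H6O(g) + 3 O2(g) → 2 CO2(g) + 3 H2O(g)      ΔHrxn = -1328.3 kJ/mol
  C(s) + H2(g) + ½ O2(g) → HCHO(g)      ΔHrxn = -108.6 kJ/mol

equation 1 as written: -1926.3 kJ/mol
equation 2 reversed: +3854.9 kJ/mol
equation 3 as written: -802.3 kJ/mol
equation 4 as written: -1328.3 kJ/mol
equation 5: not needed.
Since enthalpy is a state function, ΔHrxn = (1)·(-1926.3) + (-1)·(-3854.9) + (1)·(-802.3) + (1)·(-1328.3) = -202.0 kJ/mol

ΔHrxn = -202.0 kJ/mol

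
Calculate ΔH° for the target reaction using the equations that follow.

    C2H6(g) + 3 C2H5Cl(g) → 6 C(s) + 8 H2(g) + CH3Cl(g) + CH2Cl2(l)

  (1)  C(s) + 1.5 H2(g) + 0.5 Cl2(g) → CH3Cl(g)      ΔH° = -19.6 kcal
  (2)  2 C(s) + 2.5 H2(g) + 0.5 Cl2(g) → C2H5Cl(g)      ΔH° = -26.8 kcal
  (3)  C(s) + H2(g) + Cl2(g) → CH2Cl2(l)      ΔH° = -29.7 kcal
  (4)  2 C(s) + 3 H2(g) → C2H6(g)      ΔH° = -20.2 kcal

(1) as written (CH3Cl(g) already on the product side): -19.6 kcal
(2) reversed and × 3 (reverse to put C2H5Cl(g) on the reactant side; ×3 to match 3 C2H5Cl(g) in the target): (-3)·(-26.8) = +80.4 kcal
(3) as written (CH2Cl2(l) already on the product side): -29.7 kcal
(4) reversed (C2H6(g) must end up as a reactant): +20.2 kcal
By Hess's law, ΔH° = (1)·(-19.6) + (-3)·(-26.8) + (1)·(-29.7) + (-1)·(-20.2) = 51.3 kcal

ΔH° = 51.3 kcal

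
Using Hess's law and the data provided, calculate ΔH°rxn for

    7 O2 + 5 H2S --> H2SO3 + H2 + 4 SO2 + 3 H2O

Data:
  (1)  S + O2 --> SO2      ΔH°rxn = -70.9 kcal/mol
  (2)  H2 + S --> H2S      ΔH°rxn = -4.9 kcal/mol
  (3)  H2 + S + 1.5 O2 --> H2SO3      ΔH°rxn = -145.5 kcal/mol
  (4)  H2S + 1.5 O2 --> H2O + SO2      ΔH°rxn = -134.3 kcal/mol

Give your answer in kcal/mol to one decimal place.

ΔH°rxn = -609.5 kcal/mol

(1) as written: -70.9 kcal/mol
(2) reversed and × 2: (-2)·(-4.9) = +9.8 kcal/mol
(3) as written (H2SO3 already on the product side): -145.5 kcal/mol
(4) × 3 (scale by 3 for the 3 H2O): (3)·(-134.3) = -402.9 kcal/mol
By Hess's law, ΔH°rxn = (-70.9) + (+9.8) + (-145.5) + (-402.9) = -609.5 kcal/mol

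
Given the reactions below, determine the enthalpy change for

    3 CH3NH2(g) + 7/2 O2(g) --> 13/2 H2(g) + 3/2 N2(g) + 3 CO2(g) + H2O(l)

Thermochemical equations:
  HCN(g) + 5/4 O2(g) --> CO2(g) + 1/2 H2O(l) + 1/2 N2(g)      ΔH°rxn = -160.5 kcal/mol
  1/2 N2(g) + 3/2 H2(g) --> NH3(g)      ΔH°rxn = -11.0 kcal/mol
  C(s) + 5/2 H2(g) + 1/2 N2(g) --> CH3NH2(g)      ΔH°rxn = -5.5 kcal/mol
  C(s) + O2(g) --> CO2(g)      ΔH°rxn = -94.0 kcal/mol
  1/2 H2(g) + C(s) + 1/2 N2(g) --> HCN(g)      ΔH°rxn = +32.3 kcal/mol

ΔH°rxn = -333.9 kcal/mol

equation 1 × 2: (2)·(-160.5) = -321.0 kcal/mol
equation 2: not needed.
equation 3 reversed and × 3: (-3)·(-5.5) = +16.5 kcal/mol
equation 4 as written: -94.0 kcal/mol
equation 5 × 2: (2)·(+32.3) = +64.6 kcal/mol
Combining the equations, ΔH°rxn = (-321.0) + (+16.5) + (-94.0) + (+64.6) = -333.9 kcal/mol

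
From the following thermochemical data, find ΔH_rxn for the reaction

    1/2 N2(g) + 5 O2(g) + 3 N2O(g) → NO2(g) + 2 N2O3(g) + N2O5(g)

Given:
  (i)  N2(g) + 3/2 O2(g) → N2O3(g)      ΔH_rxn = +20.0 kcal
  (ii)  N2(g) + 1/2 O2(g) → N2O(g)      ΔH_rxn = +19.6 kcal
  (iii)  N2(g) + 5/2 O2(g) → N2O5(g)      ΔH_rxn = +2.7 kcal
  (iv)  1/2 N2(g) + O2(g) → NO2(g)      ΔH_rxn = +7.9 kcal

ΔH_rxn = -8.2 kcal

(i) × 2: (2)·(+20.0) = +40.0 kcal
(ii) reversed and × 3: (-3)·(+19.6) = -58.8 kcal
(iii) as written: +2.7 kcal
(iv) as written: +7.9 kcal
Combining the equations, ΔH_rxn = (2)·(+20.0) + (-3)·(+19.6) + (1)·(+2.7) + (1)·(+7.9) = -8.2 kcal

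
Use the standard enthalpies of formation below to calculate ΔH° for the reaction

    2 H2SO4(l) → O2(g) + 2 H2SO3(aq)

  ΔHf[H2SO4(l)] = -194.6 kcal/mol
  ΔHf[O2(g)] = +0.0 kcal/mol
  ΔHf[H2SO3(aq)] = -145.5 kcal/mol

Products: 1·(+0.0) + 2·(-145.5) = -291.0
Reactants: 2·(-194.6) = -389.2
ΔH° = (-291.0) − (-389.2) = 98.2 kcal/mol

ΔH° = 98.2 kcal/mol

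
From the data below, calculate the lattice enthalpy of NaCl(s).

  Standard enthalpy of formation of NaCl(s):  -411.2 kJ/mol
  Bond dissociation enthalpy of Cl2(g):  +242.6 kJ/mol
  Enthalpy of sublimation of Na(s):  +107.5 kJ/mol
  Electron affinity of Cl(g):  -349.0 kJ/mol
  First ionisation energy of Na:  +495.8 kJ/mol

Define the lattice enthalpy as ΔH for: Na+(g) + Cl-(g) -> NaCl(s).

ΔHf° = 1·ΔHsub + 1·(ΣIE) + 1/2·D(Cl2) + 1·EA + U
-411.2 = 1·(+107.5) + 1·(+495.8) + 1/2·(+242.6) + 1·(-349.0) + U
U = -411.2 − (+375.6) = -786.8 kJ/mol

U = -786.8 kJ/mol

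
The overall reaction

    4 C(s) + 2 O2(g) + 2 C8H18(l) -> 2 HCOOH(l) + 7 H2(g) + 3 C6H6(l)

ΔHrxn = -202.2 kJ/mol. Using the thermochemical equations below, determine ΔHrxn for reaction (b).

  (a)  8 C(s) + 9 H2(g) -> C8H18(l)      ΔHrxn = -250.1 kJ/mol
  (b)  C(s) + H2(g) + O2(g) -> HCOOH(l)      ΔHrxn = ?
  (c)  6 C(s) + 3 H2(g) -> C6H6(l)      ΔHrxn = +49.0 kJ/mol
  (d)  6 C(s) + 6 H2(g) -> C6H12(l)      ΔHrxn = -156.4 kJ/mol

ΔHrxn = -424.7 kJ/mol

(a) reversed and × 2 (C8H18(l) must end up as a reactant; ×2 to match 2 C8H18(l) in the target): (-2)·(-250.1) = +500.2 kJ/mol
(b) × 2 (×2 to match 2 HCOOH(l) in the target): contributes 2·x
(c) × 3 (×3 to match 3 C6H6(l) in the target): (3)·(+49.0) = +147.0 kJ/mol
(d): not needed (C6H12(l) appears nowhere else).
-202.2 = (+500.2) + (+147.0) + 2·x
x = (-202.2 − (+647.2)) / (2) = -424.7 kJ/mol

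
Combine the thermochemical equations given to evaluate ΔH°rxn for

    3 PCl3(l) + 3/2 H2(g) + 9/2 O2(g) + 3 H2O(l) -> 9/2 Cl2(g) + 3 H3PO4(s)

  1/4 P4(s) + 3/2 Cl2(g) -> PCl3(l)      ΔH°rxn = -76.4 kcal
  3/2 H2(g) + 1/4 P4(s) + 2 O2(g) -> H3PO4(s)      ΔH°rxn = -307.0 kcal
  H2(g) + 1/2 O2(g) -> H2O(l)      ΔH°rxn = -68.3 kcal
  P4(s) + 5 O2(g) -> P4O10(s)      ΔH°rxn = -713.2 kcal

ΔH°rxn = -486.9 kcal

equation 1 reversed and × 3: (-3)·(-76.4) = +229.2 kcal
equation 2 × 3: (3)·(-307.0) = -921.0 kcal
equation 3 reversed and × 3: (-3)·(-68.3) = +204.9 kcal
equation 4: not needed.
Since enthalpy is a state function, ΔH°rxn = (-3)·(-76.4) + (3)·(-307.0) + (-3)·(-68.3) = -486.9 kcal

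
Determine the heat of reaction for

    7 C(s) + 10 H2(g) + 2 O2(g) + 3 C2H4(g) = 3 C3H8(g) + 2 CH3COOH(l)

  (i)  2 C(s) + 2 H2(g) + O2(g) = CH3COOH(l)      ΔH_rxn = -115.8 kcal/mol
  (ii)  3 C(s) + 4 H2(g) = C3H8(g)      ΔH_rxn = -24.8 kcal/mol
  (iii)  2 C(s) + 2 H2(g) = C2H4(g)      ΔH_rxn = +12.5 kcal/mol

(i) × 2 (scale by 2 for the 2 CH3COOH(l)): (2)·(-115.8) = -231.6 kcal/mol
(ii) × 3 (scale by 3 for the 3 C3H8(g)): (3)·(-24.8) = -74.4 kcal/mol
(iii) reversed and × 3 (reverse to put C2H4(g) on the reactant side; ×3 to match 3 C2H4(g) in the target): (-3)·(+12.5) = -37.5 kcal/mol
ΔH_rxn = (-231.6) + (-74.4) + (-37.5) = -343.5 kcal/mol

ΔH_rxn = -343.5 kcal/mol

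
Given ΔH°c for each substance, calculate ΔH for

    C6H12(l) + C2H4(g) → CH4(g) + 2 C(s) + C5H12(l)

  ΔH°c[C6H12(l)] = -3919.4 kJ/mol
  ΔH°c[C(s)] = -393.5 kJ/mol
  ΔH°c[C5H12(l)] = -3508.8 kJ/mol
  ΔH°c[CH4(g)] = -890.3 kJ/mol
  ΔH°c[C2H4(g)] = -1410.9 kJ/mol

ΔH = -144.2 kJ/mol

Using ΔH = Σ nΔHc°(reactants) − Σ nΔHc°(products):
= [1·(-3919.4) + 1·(-1410.9)] − [1·(-890.3) + 2·(-393.5) + 1·(-3508.8)]
= -144.2 kJ/mol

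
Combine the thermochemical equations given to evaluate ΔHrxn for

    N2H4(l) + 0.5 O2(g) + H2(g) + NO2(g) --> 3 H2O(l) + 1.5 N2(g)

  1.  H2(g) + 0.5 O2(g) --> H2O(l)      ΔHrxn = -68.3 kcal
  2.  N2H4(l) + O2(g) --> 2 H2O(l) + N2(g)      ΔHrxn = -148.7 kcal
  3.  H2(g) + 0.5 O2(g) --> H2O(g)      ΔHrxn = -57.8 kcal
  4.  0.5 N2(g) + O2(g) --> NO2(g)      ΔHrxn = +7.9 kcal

eq. 1 as written: -68.3 kcal
eq. 2 as written (N2H4(l) already on the reactant side): -148.7 kcal
eq. 3: not needed (H2O(g) appears nowhere else).
eq. 4 reversed (reverse to put NO2(g) on the reactant side): -7.9 kcal
Since enthalpy is a state function, ΔHrxn = (1)·(-68.3) + (1)·(-148.7) + (-1)·(+7.9) = -224.9 kcal

ΔHrxn = -224.9 kcal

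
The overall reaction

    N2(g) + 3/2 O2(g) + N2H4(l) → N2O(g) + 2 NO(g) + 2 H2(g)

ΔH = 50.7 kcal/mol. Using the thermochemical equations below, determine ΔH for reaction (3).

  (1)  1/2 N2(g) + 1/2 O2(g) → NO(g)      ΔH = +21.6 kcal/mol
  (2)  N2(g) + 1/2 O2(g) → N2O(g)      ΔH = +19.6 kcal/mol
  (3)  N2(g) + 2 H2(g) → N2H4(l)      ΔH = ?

(1) × 2 (×2 to match 2 NO(g) in the target): (2)·(+21.6) = +43.2 kcal/mol
(2) as written (N2O(g) already on the product side): +19.6 kcal/mol
(3) reversed (N2H4(l) must end up as a reactant): contributes −x
+50.7 = (+43.2) + (+19.6) − x
x = (+50.7 − (+62.8)) / (-1) = 12.1 kcal/mol

ΔH = 12.1 kcal/mol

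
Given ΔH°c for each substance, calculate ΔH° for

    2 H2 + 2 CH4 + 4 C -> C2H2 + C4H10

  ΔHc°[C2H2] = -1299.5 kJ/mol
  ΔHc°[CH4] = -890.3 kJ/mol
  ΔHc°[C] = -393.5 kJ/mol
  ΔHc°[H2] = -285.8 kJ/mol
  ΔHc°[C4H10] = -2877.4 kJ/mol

Using ΔH = Σ nΔHc°(reactants) − Σ nΔHc°(products):
= [2·(-285.8) + 2·(-890.3) + 4·(-393.5)] − [1·(-1299.5) + 1·(-2877.4)]
= 250.7 kJ/mol

ΔH° = 250.7 kJ/mol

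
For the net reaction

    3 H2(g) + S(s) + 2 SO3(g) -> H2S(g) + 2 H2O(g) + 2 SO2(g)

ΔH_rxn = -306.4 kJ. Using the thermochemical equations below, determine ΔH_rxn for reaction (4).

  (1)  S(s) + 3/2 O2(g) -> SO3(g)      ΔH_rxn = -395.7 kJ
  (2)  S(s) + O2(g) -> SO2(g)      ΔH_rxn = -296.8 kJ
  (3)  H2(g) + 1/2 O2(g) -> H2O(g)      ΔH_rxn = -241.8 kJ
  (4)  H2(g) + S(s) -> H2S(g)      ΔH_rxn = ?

(1) reversed and × 2 (SO3(g) must end up as a reactant; scale by 2 for the 2 SO3(g)): (-2)·(-395.7) = +791.4 kJ
(2) × 2 (×2 to match 2 SO2(g) in the target): (2)·(-296.8) = -593.6 kJ
(3) × 2 (×2 to match 2 H2O(g) in the target): (2)·(-241.8) = -483.6 kJ
(4) as written (H2S(g) already on the product side): contributes x
-306.4 = (+791.4) + (-593.6) + (-483.6) + x
x = (-306.4 − (-285.8)) / (1) = -20.6 kJ

ΔH_rxn = -20.6 kJ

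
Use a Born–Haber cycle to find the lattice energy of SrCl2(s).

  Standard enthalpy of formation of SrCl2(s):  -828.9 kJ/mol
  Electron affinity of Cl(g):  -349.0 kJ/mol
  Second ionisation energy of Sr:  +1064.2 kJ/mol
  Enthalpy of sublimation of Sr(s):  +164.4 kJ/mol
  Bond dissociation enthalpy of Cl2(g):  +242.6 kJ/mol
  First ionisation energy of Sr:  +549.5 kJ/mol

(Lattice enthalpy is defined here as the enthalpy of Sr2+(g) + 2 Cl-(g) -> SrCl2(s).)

ΔHf° = 1·ΔHsub + 1·(ΣIE) + 1·D(Cl2) + 2·EA + U
-828.9 = 1·(+164.4) + 1·(+1613.7) + 1·(+242.6) + 2·(-349.0) + U
U = -828.9 − (+1322.7) = -2151.6 kJ/mol

U = -2151.6 kJ/mol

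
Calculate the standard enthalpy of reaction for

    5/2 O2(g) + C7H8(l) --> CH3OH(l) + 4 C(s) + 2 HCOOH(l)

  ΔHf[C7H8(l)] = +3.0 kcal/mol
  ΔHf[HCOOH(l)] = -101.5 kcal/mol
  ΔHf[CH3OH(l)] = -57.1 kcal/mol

Products: 1·(-57.1) + 4·(+0.0) + 2·(-101.5) = -260.1
Reactants: 5/2·(+0.0) + 1·(+3.0) = +3.0
ΔH°rxn = (-260.1) − (+3.0) = -263.1 kcal/mol

ΔH°rxn = -263.1 kcal/mol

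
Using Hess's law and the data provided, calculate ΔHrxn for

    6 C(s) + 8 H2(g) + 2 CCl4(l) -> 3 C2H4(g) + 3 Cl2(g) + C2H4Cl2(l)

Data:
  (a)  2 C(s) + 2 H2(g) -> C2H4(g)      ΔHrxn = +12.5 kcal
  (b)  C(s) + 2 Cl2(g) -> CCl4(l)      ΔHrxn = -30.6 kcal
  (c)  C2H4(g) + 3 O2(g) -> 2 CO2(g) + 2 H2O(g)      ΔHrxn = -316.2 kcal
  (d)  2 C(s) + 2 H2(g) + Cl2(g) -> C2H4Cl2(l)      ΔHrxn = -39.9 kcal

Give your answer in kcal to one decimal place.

(a) × 3: (3)·(+12.5) = +37.5 kcal
(b) reversed and × 2 (reverse to put CCl4(l) on the reactant side; ×2 to match 2 CCl4(l) in the target): (-2)·(-30.6) = +61.2 kcal
(c): not needed (H2O(g) appears nowhere else).
(d) as written (C2H4Cl2(l) already on the product side): -39.9 kcal
Since enthalpy is a state function, ΔHrxn = (+37.5) + (+61.2) + (-39.9) = 58.8 kcal

ΔHrxn = 58.8 kcal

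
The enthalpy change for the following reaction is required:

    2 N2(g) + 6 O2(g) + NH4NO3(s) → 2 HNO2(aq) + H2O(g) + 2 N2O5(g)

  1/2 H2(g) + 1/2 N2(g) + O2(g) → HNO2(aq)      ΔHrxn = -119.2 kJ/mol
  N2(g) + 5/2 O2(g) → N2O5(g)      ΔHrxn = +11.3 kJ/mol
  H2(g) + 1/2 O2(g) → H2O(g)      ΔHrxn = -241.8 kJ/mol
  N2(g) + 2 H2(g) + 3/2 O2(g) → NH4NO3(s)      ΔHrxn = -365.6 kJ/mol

equation 1 × 2: (2)·(-119.2) = -238.4 kJ/mol
equation 2 × 2: (2)·(+11.3) = +22.6 kJ/mol
equation 3 as written: -241.8 kJ/mol
equation 4 reversed: +365.6 kJ/mol
Combining the equations, ΔHrxn = (-238.4) + (+22.6) + (-241.8) + (+365.6) = -92.0 kJ/mol

ΔHrxn = -92.0 kJ/mol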